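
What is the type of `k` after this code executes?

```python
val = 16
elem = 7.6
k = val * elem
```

int * float returns float (16 * 7.6 = 121.6)

float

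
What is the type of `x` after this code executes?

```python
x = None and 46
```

'and' returns first falsy value (None)

NoneType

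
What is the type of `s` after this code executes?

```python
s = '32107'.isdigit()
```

str.isdigit() returns bool

bool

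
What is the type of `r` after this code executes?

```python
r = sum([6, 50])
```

sum() of ints returns int

int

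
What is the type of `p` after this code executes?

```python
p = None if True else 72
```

Ternary: condition is True, if branch (None) taken → NoneType

NoneType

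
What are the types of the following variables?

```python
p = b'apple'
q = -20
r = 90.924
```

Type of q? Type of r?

q is int; r is float

int, float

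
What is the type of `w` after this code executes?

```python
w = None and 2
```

'and' returns first falsy value (None)

NoneType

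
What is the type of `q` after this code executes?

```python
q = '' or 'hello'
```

'or' returns first truthy value ('hello', which is str)

str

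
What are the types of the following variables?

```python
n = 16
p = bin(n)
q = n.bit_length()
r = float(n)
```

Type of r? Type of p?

float() returns float; bin() returns str

float, str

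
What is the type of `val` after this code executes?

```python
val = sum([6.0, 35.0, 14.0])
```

sum() of floats returns float

float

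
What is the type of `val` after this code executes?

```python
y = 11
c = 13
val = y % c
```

int % int returns int (11 % 13 = 11)

int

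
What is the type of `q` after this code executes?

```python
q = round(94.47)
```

round() with no ndigits arg returns int

int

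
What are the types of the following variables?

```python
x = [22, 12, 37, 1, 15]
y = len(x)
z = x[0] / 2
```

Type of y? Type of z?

len() returns int; int / int returns float

int, float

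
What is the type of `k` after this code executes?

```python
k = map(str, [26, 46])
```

map() returns a map iterator object

map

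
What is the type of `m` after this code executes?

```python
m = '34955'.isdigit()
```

str.isdigit() returns bool

bool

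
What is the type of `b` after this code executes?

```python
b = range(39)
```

range() returns a range object

range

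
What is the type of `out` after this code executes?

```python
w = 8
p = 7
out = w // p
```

int // int returns int (8 // 7 = 1)

int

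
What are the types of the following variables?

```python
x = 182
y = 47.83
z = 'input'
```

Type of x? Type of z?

x is int; z is str

int, str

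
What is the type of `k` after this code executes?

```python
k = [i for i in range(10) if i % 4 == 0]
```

A list comprehension [...] produces a list

list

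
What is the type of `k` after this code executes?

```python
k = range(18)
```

range() returns a range object

range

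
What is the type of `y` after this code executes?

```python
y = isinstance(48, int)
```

isinstance() returns bool

bool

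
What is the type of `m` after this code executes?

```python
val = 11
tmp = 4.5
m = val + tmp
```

int + float returns float (11 + 4.5 = 15.5)

float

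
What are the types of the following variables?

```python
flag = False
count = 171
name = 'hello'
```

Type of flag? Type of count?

flag is bool; count is int

bool, int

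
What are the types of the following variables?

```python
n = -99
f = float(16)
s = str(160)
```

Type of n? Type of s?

n is int; s is str

int, str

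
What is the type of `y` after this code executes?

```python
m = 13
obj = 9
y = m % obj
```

int % int returns int (13 % 9 = 4)

int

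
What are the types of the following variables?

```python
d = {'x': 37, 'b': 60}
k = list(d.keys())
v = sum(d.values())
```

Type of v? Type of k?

sum of int values returns int; list(...) returns list

int, list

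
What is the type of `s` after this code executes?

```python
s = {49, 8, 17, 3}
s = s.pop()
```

Popping from a set of ints returns int

int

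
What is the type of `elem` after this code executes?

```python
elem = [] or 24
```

'or' returns first truthy value (24, which is int)

int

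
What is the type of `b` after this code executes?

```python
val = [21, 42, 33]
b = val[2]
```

Indexing a list of ints returns int (val[2] = 33)

int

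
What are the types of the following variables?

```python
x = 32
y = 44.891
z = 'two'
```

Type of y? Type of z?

y is float; z is str

float, str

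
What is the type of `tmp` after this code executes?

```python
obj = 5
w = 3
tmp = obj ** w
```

int ** positive int returns int (5 ** 3 = 125)

int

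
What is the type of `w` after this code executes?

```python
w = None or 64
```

'or' with None returns the other value (64, int)

int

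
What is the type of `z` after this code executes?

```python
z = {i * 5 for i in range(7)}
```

A set comprehension {expr for x in iterable} produces a set

set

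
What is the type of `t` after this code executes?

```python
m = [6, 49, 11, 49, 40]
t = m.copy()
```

list.copy() returns list

list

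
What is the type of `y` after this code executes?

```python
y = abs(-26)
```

abs() of int returns int

int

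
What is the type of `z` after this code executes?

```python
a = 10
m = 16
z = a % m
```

int % int returns int (10 % 16 = 10)

int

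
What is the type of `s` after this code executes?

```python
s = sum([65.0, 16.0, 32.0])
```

sum() of floats returns float

float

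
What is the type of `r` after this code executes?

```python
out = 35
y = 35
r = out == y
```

Equality comparison returns bool

bool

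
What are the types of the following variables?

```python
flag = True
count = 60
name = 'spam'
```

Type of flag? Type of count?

flag is bool; count is int

bool, int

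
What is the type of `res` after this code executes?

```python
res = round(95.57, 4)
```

round() with ndigits arg returns float

float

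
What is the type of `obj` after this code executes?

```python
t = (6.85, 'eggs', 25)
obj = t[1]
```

Index 1 of tuple is 'eggs' which is str

str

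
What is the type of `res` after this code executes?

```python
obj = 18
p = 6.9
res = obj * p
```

int * float returns float (18 * 6.9 = 124.2)

float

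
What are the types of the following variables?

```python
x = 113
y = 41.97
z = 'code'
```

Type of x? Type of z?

x is int; z is str

int, str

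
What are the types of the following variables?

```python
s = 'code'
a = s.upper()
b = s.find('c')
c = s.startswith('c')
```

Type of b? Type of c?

str.find() returns int; str.startswith() returns bool

int, bool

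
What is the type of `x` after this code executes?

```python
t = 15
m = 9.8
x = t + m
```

int + float returns float (15 + 9.8 = 24.8)

float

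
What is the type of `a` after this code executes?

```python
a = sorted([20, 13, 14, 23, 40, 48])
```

sorted() always returns list

list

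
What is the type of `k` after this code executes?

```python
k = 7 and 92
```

'and' returns the last value when all truthy (92, which is int)

int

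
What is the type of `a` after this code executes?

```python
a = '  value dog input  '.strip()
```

str.strip() returns str

str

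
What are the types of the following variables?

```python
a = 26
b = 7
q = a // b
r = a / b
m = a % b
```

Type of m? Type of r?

int % int returns int; int / int returns float

int, float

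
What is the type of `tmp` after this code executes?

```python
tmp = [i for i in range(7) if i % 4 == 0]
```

A list comprehension [...] produces a list

list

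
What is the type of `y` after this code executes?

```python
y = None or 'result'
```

'or' with None returns the other value ('result', str)

str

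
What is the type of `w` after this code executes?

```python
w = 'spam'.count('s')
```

str.count() returns int

int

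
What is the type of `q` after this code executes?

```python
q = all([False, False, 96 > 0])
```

all() returns bool

bool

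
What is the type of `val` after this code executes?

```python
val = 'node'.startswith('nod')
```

str.startswith() returns bool

bool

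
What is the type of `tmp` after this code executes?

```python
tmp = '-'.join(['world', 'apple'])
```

str.join() returns str

str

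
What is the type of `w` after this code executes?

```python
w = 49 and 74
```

'and' returns the last value when all truthy (74, which is int)

int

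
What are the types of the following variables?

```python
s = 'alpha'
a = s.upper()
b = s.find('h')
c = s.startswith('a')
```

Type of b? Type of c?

str.find() returns int; str.startswith() returns bool

int, bool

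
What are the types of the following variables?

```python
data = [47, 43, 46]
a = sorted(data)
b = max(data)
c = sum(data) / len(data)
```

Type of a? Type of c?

sorted() returns list; int / int returns float

list, float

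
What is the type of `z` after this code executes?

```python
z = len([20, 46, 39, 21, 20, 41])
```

len() always returns int

int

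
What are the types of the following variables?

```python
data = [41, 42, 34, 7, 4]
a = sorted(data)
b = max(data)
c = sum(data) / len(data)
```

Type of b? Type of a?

max of ints returns int; sorted() returns list

int, list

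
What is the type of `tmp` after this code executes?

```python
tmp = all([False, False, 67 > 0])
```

all() returns bool

bool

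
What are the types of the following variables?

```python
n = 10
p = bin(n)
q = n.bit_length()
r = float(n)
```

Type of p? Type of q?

bin() returns str; int.bit_length() returns int

str, int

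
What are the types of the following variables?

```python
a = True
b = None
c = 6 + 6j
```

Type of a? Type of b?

a is bool; b is NoneType

bool, NoneType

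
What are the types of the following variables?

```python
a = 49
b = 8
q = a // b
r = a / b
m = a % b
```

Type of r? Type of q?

int / int returns float; int // int returns int

float, int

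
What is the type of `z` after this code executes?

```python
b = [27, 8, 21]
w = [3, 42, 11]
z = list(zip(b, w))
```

list(zip(...)) returns a list of tuples

list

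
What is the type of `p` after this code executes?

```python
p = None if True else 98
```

Ternary: condition is True, if branch (None) taken → NoneType

NoneType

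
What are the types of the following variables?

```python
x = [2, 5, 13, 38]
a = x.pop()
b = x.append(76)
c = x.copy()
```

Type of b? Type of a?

list.append() returns None; list.pop() returns the element (int)

NoneType, int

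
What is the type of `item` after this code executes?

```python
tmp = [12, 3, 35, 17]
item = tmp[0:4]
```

Slicing a list always returns a list

list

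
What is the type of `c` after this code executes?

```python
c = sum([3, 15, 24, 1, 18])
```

sum() of ints returns int

int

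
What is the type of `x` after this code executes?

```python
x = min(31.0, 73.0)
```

min() of floats returns float

float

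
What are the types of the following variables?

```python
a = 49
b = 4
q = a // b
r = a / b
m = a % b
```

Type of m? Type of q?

int % int returns int; int // int returns int

int, int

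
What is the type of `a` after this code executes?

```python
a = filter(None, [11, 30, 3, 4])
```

filter() returns a filter iterator object

filter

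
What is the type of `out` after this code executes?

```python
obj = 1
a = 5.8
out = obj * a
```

int * float returns float (1 * 5.8 = 5.8)

float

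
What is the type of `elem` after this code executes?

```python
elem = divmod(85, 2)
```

divmod() returns a tuple (quotient, remainder)

tuple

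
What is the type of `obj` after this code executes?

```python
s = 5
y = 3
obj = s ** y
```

int ** positive int returns int (5 ** 3 = 125)

int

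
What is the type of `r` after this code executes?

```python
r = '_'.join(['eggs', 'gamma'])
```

str.join() returns str

str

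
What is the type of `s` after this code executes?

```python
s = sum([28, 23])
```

sum() of ints returns int

int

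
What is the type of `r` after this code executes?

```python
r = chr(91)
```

chr() returns str (single character)

str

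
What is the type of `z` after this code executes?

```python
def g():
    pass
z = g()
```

A function with no return statement returns None

NoneType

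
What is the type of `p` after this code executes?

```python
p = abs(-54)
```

abs() of int returns int

int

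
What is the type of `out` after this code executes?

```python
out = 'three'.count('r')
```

str.count() returns int

int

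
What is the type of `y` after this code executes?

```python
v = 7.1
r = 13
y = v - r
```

float - int returns float (7.1 - 13 = -5.9)

float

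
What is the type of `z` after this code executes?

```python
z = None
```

None has type NoneType

NoneType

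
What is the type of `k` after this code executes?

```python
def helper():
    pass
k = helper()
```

A function with no return statement returns None

NoneType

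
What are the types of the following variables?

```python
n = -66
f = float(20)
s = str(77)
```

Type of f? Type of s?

f is float; s is str

float, str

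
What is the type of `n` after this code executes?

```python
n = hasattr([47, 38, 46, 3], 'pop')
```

hasattr() returns bool

bool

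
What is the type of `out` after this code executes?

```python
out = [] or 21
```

'or' returns first truthy value (21, which is int)

int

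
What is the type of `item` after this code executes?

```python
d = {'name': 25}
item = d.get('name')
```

dict.get() returns the value (int) when key is found

int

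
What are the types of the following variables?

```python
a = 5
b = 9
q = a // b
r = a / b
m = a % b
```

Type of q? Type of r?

int // int returns int; int / int returns float

int, float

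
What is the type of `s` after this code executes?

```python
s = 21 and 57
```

'and' returns the last value when all truthy (57, which is int)

int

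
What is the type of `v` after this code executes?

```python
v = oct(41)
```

oct() returns str representation

str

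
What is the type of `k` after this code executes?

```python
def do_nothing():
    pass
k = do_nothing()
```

A function with no return statement returns None

NoneType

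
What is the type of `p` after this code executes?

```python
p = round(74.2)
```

round() with no ndigits arg returns int

int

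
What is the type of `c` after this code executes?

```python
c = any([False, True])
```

any() returns bool

bool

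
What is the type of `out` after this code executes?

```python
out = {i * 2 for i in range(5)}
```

A set comprehension {expr for x in iterable} produces a set

set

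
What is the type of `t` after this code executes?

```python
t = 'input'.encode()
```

str.encode() returns bytes

bytes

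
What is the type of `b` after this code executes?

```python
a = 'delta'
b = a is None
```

'is' comparison returns bool

bool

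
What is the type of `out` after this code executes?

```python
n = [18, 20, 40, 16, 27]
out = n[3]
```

Indexing a list of ints returns int (n[3] = 16)

int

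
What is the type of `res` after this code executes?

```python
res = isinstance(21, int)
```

isinstance() returns bool

bool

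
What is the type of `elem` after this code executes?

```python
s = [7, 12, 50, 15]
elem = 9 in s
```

'in' operator returns bool

bool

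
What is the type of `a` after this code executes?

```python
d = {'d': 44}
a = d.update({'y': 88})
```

dict.update() returns None

NoneType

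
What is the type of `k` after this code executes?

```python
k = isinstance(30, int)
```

isinstance() returns bool

bool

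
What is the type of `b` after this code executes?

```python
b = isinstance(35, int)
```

isinstance() returns bool

bool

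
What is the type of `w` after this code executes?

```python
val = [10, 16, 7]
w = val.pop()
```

list.pop() returns the popped element (int here)

int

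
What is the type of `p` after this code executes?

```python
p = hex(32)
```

hex() returns str representation

str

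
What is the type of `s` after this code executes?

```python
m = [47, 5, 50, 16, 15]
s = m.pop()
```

list.pop() returns the popped element (int here)

int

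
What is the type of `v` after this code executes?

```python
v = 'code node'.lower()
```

str.lower() returns str

str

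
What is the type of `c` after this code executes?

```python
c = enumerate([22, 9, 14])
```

enumerate() returns an enumerate iterator object

enumerate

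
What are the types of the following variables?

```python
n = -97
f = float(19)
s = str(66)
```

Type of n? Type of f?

n is int; f is float

int, float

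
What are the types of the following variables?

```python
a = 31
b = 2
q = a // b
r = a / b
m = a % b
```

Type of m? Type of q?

int % int returns int; int // int returns int

int, int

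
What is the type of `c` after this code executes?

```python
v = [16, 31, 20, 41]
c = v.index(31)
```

list.index() returns int

int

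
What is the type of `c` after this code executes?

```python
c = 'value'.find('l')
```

str.find() returns int (index, or -1)

int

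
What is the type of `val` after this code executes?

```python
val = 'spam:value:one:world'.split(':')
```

str.split() returns list

list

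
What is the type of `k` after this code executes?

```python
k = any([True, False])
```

any() returns bool

bool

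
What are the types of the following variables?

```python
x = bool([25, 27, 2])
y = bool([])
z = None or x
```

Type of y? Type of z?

bool() returns bool; None or <bool> returns the bool

bool, bool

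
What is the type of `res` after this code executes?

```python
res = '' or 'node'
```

'or' returns first truthy value ('node', which is str)

str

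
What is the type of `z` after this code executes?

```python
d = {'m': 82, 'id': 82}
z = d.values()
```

.values() returns a dict_values view object

dict_values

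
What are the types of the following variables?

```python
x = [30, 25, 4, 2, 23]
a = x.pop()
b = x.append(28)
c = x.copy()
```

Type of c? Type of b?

list.copy() returns list; list.append() returns None

list, NoneType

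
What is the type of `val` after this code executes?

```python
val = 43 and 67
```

'and' returns the last value when all truthy (67, which is int)

int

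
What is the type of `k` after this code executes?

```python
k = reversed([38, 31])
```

reversed() on a list returns a list_reverseiterator

list_reverseiterator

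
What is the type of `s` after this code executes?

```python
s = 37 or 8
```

'or' returns the first truthy value (37, which is int)

int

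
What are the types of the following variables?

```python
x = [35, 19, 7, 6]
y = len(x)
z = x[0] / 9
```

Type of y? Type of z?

len() returns int; int / int returns float

int, float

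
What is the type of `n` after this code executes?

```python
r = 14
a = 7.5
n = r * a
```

int * float returns float (14 * 7.5 = 105.0)

float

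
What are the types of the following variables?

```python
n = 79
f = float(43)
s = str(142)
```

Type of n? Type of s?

n is int; s is str

int, str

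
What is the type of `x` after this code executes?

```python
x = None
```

None has type NoneType

NoneType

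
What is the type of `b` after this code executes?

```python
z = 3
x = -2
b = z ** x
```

int ** negative int returns float

float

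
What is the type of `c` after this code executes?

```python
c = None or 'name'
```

'or' with None returns the other value ('name', str)

str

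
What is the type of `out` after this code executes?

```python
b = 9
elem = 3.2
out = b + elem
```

int + float returns float (9 + 3.2 = 12.2)

float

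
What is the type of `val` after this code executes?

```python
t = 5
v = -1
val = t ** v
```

int ** negative int returns float

float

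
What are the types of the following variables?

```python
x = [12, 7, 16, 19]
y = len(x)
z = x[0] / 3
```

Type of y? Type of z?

len() returns int; int / int returns float

int, float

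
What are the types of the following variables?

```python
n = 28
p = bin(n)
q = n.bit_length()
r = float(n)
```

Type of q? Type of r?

int.bit_length() returns int; float() returns float

int, float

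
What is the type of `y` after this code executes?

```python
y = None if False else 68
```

Ternary: condition is False, else branch (68) taken → int

int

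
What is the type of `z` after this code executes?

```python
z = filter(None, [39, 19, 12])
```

filter() returns a filter iterator object

filter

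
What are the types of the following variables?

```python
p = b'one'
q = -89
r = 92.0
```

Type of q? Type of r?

q is int; r is float

int, float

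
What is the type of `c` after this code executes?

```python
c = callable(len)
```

callable() returns bool

bool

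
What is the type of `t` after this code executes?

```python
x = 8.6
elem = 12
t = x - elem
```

float - int returns float (8.6 - 12 = -3.4)

float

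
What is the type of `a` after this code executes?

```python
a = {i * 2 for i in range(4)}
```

A set comprehension {expr for x in iterable} produces a set

set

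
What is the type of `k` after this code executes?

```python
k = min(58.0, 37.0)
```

min() of floats returns float

float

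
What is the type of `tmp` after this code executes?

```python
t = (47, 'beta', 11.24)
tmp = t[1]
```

Index 1 of tuple is 'beta' which is str

str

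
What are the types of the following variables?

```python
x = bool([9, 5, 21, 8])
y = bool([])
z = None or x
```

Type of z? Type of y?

None or <bool> returns the bool; bool() returns bool

bool, bool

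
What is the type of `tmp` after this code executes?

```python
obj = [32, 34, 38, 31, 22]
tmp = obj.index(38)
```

list.index() returns int

int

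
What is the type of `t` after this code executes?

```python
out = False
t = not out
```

'not' always returns bool

bool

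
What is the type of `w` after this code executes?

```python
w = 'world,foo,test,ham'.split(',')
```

str.split() returns list

list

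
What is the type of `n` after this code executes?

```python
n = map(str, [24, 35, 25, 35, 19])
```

map() returns a map iterator object

map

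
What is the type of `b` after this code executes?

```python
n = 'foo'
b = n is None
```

'is' comparison returns bool

bool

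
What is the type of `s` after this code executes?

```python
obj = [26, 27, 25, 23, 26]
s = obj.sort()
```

list.sort() returns None (sorts in place)

NoneType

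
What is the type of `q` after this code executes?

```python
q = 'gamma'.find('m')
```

str.find() returns int (index, or -1)

int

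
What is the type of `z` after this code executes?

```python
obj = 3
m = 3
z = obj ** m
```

int ** positive int returns int (3 ** 3 = 27)

int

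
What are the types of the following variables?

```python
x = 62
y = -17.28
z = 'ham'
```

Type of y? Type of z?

y is float; z is str

float, str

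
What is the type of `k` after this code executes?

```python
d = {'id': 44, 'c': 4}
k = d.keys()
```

.keys() returns a dict_keys view object

dict_keys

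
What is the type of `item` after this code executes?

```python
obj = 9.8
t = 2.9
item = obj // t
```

float // float returns float (floor division preserves float type)

float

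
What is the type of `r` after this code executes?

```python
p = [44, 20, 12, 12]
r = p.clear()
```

list.clear() returns None

NoneType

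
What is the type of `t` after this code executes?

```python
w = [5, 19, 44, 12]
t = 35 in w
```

'in' operator returns bool

bool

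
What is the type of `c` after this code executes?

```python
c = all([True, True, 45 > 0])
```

all() returns bool

bool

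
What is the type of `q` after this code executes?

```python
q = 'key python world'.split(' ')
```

str.split() returns list

list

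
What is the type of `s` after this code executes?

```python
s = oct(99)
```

oct() returns str representation

str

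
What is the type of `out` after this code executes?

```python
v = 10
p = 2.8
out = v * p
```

int * float returns float (10 * 2.8 = 28.0)

float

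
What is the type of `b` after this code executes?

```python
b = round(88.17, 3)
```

round() with ndigits arg returns float

float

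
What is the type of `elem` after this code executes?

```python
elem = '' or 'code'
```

'or' returns first truthy value ('code', which is str)

str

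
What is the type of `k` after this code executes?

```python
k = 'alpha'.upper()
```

str.upper() returns str

str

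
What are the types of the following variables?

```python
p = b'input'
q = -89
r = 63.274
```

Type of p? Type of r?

p is bytes; r is float

bytes, float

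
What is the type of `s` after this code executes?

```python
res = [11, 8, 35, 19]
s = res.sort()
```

list.sort() returns None (sorts in place)

NoneType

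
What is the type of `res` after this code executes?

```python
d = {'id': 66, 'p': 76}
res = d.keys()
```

.keys() returns a dict_keys view object

dict_keys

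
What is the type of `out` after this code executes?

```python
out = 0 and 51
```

'and' returns the first falsy value (0, which is int)

int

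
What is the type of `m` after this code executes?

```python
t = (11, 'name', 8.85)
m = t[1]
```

Index 1 of tuple is 'name' which is str

str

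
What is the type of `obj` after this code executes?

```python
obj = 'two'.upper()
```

str.upper() returns str

str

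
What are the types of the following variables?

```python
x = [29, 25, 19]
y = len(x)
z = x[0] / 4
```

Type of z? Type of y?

int / int returns float; len() returns int

float, int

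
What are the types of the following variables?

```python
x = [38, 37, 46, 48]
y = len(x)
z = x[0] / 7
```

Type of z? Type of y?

int / int returns float; len() returns int

float, int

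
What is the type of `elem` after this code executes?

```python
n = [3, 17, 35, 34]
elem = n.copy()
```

list.copy() returns list

list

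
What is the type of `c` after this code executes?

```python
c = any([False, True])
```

any() returns bool

bool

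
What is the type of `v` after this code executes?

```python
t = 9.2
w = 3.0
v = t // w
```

float // float returns float (floor division preserves float type)

float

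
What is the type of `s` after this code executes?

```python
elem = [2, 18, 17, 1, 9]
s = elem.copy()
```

list.copy() returns list

list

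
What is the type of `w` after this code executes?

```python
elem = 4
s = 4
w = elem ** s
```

int ** positive int returns int (4 ** 4 = 256)

int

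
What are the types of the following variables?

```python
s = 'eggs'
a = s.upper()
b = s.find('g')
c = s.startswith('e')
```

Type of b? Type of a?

str.find() returns int; str.upper() returns str

int, str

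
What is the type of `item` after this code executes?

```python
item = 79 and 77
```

'and' returns the last value when all truthy (77, which is int)

int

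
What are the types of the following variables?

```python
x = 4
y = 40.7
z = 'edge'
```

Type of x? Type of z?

x is int; z is str

int, str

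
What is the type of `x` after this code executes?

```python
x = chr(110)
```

chr() returns str (single character)

str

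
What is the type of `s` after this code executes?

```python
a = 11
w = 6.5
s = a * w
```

int * float returns float (11 * 6.5 = 71.5)

float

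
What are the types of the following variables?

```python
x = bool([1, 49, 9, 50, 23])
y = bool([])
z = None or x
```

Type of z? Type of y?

None or <bool> returns the bool; bool() returns bool

bool, bool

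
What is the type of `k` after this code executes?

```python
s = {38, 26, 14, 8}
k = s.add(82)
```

set.add() returns None (mutates in place)

NoneType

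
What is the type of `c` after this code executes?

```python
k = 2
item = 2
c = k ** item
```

int ** positive int returns int (2 ** 2 = 4)

int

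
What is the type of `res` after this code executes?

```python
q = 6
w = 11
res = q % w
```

int % int returns int (6 % 11 = 6)

int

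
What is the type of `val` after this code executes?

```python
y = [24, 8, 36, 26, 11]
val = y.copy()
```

list.copy() returns list

list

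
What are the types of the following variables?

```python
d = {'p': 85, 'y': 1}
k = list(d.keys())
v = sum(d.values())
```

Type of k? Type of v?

list(...) returns list; sum of int values returns int

list, int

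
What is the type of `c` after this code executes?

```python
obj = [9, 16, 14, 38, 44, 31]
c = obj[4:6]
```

Slicing a list always returns a list

list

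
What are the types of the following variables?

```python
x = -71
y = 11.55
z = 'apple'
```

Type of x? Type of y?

x is int; y is float

int, float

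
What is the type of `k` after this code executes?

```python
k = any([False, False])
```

any() returns bool

bool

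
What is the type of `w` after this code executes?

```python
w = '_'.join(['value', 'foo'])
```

str.join() returns str

str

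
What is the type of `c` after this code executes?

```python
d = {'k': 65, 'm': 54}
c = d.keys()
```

.keys() returns a dict_keys view object

dict_keys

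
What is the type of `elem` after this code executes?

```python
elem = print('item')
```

print() returns None

NoneType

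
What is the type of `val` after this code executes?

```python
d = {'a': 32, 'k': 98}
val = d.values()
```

.values() returns a dict_values view object

dict_values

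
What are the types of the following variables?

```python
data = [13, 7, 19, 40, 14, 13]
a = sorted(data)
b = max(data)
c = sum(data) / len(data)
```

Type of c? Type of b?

int / int returns float; max of ints returns int

float, int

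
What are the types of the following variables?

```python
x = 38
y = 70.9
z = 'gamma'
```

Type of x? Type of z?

x is int; z is str

int, str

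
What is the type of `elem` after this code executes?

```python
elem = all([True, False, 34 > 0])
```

all() returns bool

bool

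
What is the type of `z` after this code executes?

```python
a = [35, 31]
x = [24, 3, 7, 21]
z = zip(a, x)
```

zip() returns a zip iterator object

zip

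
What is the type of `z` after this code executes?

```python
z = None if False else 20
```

Ternary: condition is False, else branch (20) taken → int

int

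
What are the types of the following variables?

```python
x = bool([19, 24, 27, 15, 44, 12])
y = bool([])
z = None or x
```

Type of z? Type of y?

None or <bool> returns the bool; bool() returns bool

bool, bool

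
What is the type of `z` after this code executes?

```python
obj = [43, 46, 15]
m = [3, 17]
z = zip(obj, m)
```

zip() returns a zip iterator object

zip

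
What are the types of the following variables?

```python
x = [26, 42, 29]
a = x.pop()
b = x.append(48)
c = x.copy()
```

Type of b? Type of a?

list.append() returns None; list.pop() returns the element (int)

NoneType, int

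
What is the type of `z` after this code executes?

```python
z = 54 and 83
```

'and' returns the last value when all truthy (83, which is int)

int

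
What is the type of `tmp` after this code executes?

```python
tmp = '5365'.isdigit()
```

str.isdigit() returns bool

bool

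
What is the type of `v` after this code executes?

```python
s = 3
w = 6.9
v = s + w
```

int + float returns float (3 + 6.9 = 9.9)

float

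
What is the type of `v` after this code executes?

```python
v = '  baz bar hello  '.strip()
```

str.strip() returns str

str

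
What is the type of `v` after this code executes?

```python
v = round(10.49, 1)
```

round() with ndigits arg returns float

float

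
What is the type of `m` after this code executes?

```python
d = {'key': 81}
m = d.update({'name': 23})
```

dict.update() returns None

NoneType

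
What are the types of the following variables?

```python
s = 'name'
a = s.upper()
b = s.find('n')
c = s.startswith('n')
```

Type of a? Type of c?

str.upper() returns str; str.startswith() returns bool

str, bool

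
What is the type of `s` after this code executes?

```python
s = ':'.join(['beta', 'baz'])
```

str.join() returns str

str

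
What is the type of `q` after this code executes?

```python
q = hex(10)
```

hex() returns str representation

str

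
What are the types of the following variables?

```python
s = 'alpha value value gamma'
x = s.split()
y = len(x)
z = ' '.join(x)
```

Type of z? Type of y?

str.join() returns str; len() returns int

str, int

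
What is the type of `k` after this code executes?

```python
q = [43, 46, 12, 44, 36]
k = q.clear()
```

list.clear() returns None

NoneType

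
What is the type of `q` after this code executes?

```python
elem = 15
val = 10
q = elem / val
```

int / int always returns float in Python 3 (15 / 10 = 1.5)

float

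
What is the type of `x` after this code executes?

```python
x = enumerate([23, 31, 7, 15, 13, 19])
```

enumerate() returns an enumerate iterator object

enumerate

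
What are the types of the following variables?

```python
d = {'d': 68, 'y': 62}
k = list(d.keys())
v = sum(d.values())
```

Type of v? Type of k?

sum of int values returns int; list(...) returns list

int, list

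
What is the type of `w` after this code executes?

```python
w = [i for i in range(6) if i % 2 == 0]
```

A list comprehension [...] produces a list

list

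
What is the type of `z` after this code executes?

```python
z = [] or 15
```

'or' returns first truthy value (15, which is int)

int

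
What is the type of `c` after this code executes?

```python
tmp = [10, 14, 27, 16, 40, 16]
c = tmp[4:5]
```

Slicing a list always returns a list

list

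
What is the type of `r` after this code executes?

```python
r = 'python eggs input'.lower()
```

str.lower() returns str

str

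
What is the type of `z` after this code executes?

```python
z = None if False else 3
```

Ternary: condition is False, else branch (3) taken → int

int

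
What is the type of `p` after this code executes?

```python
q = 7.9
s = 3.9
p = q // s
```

float // float returns float (floor division preserves float type)

float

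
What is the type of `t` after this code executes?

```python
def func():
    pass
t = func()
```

A function with no return statement returns None

NoneType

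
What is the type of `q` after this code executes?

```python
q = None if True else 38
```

Ternary: condition is True, if branch (None) taken → NoneType

NoneType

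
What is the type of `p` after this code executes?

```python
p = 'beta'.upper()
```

str.upper() returns str

str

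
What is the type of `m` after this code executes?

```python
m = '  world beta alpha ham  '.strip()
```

str.strip() returns str

str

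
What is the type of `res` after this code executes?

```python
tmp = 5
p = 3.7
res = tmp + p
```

int + float returns float (5 + 3.7 = 8.7)

float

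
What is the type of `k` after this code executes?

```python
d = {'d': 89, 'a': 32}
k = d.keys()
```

.keys() returns a dict_keys view object

dict_keys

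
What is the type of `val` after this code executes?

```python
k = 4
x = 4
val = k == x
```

Equality comparison returns bool

bool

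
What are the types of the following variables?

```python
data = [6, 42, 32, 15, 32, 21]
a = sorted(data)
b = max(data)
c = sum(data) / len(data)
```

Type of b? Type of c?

max of ints returns int; int / int returns float

int, float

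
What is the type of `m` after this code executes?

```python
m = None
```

None has type NoneType

NoneType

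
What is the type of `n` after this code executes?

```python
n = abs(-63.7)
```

abs() of float returns float

float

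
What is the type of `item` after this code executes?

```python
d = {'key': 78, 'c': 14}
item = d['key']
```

Accessing dict[str, int] with key 'key' returns int value 78

int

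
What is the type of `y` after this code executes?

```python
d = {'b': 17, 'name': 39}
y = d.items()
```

dict.items() returns a dict_items view

dict_items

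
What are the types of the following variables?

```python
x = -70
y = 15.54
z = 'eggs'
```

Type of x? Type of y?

x is int; y is float

int, float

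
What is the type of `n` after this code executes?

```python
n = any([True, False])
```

any() returns bool

bool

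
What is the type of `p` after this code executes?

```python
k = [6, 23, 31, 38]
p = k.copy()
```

list.copy() returns list

list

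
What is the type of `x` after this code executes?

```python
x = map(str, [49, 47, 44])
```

map() returns a map iterator object

map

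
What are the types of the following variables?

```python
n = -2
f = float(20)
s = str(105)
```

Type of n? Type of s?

n is int; s is str

int, str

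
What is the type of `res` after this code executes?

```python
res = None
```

None has type NoneType

NoneType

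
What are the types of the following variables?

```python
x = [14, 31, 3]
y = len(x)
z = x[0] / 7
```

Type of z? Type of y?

int / int returns float; len() returns int

float, int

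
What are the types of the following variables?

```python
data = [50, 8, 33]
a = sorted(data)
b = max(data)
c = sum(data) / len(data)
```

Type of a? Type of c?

sorted() returns list; int / int returns float

list, float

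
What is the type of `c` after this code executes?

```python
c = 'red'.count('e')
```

str.count() returns int

int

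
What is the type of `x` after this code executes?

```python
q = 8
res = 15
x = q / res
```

int / int always returns float in Python 3 (8 / 15 = 0.533333)

float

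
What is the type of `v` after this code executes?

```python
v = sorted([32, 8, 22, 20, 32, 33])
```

sorted() always returns list

list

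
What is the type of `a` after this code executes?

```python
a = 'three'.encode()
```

str.encode() returns bytes

bytes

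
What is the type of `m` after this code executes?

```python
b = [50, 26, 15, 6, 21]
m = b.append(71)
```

list.append() returns None (mutates in place)

NoneType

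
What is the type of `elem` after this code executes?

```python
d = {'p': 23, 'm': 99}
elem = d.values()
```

.values() returns a dict_values view object

dict_values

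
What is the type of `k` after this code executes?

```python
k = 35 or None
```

'or' returns first truthy value (35, int)

int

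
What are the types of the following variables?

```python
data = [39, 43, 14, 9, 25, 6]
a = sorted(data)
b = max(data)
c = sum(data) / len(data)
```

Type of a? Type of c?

sorted() returns list; int / int returns float

list, float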